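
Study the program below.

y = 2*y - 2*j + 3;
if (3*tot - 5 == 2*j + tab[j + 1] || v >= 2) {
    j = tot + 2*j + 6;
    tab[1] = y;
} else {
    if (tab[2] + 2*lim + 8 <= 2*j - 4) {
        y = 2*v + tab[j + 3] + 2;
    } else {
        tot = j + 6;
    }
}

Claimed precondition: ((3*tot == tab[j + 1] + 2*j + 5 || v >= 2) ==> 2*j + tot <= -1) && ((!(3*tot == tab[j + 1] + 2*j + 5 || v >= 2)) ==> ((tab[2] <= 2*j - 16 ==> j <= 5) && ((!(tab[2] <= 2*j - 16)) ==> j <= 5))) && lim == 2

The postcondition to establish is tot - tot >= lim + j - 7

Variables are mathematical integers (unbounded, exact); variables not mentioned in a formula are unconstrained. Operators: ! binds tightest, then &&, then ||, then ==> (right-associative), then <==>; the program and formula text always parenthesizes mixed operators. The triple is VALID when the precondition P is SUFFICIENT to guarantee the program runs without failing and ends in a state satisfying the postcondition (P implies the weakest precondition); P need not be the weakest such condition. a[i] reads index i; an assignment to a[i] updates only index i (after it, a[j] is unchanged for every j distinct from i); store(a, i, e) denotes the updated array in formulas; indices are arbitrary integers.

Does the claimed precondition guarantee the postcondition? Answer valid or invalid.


Working backward. After the program, the postcondition tot - tot >= lim + j - 7 must hold; in canonical form it is j + lim <= 7.
Then branch requires 2*j + lim + tot <= 1; else branch requires (tab[2] + 2*lim <= 2*j - 12 ==> j + lim <= 7) && ((!(tab[2] + 2*lim <= 2*j - 12)) ==> j + lim <= 7).
Before the if: ((3*tot == tab[j + 1] + 2*j + 5 || v >= 2) ==> 2*j + lim + tot <= 1) && ((!(3*tot == tab[j + 1] + 2*j + 5 || v >= 2)) ==> ((tab[2] + 2*lim <= 2*j - 12 ==> j + lim <= 7) && ((!(tab[2] + 2*lim <= 2*j - 12)) ==> j + lim <= 7)))
Before y := 2*y - 2*j + 3: ((3*tot == tab[j + 1] + 2*j + 5 || v >= 2) ==> 2*j + lim + tot <= 1) && ((!(3*tot == tab[j + 1] + 2*j + 5 || v >= 2)) ==> ((tab[2] + 2*lim <= 2*j - 12 ==> j + lim <= 7) && ((!(tab[2] + 2*lim <= 2*j - 12)) ==> j + lim <= 7)))
The weakest precondition is ((3*tot == tab[j + 1] + 2*j + 5 || v >= 2) ==> 2*j + lim + tot <= 1) && ((!(3*tot == tab[j + 1] + 2*j + 5 || v >= 2)) ==> ((tab[2] + 2*lim <= 2*j - 12 ==> j + lim <= 7) && ((!(tab[2] + 2*lim <= 2*j - 12)) ==> j + lim <= 7))).
Check whether ((3*tot == tab[j + 1] + 2*j + 5 || v >= 2) ==> 2*j + tot <= -1) && ((!(3*tot == tab[j + 1] + 2*j + 5 || v >= 2)) ==> ((tab[2] <= 2*j - 16 ==> j <= 5) && ((!(tab[2] <= 2*j - 16)) ==> j <= 5))) && lim == 2 implies it.
Every state satisfying the precondition satisfies the weakest precondition: the implication holds.
Answer: valid


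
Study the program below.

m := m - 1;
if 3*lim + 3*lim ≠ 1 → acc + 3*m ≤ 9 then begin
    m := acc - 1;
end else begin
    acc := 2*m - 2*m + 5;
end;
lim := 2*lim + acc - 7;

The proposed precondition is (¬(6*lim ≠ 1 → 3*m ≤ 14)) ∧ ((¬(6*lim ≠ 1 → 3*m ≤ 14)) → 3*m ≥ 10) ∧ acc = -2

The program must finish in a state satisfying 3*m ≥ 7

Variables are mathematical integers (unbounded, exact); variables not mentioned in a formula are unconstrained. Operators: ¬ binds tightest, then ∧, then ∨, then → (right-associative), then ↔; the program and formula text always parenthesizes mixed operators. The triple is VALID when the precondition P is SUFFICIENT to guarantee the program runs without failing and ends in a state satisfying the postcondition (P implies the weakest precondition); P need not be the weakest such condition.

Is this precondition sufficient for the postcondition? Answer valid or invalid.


Working backward. After the program, 3*m ≥ 7 must hold.
Before lim := 2*lim + acc - 7: 3*m ≥ 7
Then branch requires 3*acc ≥ 10; else branch requires 3*m ≥ 7.
Before the if: ((6*lim ≠ 1 → acc + 3*m ≤ 9) → 3*acc ≥ 10) ∧ ((¬(6*lim ≠ 1 → acc + 3*m ≤ 9)) → 3*m ≥ 7)
Before m := m - 1: ((6*lim ≠ 1 → acc + 3*m ≤ 12) → 3*acc ≥ 10) ∧ ((¬(6*lim ≠ 1 → acc + 3*m ≤ 12)) → 3*m ≥ 10)
The weakest precondition is ((6*lim ≠ 1 → acc + 3*m ≤ 12) → 3*acc ≥ 10) ∧ ((¬(6*lim ≠ 1 → acc + 3*m ≤ 12)) → 3*m ≥ 10).
Check whether (¬(6*lim ≠ 1 → 3*m ≤ 14)) ∧ ((¬(6*lim ≠ 1 → 3*m ≤ 14)) → 3*m ≥ 10) ∧ acc = -2 implies it.
Every state satisfying the precondition satisfies the weakest precondition: the implication holds.
Answer: valid


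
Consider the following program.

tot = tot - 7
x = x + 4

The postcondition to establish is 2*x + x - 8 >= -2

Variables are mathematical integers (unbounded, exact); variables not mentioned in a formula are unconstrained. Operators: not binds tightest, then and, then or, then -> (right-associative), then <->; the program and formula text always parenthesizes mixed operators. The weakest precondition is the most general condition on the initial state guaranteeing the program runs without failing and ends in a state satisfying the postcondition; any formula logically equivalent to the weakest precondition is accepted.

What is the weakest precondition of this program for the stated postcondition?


Working backward. After the program, the postcondition 2*x + x - 8 >= -2 must hold; in canonical form it is 3*x >= 6.
Before x := x + 4: 3*x >= -6
Before tot := tot - 7: 3*x >= -6
Answer: WP = 3*x >= -6


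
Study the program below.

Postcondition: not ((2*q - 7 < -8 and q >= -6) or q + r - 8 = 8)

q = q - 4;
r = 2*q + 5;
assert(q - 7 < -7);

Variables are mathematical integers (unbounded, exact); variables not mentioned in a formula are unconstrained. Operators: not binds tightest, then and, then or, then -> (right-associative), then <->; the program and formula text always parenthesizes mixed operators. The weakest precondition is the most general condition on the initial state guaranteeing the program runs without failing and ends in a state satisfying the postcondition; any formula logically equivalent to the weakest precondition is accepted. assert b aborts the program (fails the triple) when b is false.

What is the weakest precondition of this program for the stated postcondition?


Working backward. After the program, the postcondition not ((2*q - 7 < -8 and q >= -6) or q + r - 8 = 8) must hold; in canonical form it is not ((2*q < -1 and q >= -6) or q + r = 16).
Before assert q - 7 < -7: q < 0 and (not ((2*q < -1 and q >= -6) or q + r = 16))
Before r := 2*q + 5: q < 0 and (not ((2*q < -1 and q >= -6) or 3*q = 11))
Before q := q - 4: q < 4 and (not ((2*q < 7 and q >= -2) or 3*q = 23))
Answer: WP = q < 4 and (not ((2*q < 7 and q >= -2) or 3*q = 23))


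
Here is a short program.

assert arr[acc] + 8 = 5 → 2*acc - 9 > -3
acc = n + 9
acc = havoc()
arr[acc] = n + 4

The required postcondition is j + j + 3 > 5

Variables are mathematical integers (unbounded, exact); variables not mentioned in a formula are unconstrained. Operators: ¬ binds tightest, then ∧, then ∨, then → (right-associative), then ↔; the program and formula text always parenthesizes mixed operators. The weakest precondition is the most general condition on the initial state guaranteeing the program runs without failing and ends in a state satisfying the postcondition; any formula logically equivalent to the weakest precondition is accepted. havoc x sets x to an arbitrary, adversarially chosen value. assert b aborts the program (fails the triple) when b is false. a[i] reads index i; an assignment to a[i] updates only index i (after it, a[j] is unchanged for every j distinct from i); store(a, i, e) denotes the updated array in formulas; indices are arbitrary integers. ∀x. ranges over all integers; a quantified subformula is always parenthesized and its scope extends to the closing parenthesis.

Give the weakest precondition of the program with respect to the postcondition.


Working backward. After the program, the postcondition j + j + 3 > 5 must hold; in canonical form it is 2*j > 2.
Before arr[acc] := n + 4: 2*j > 2
Before havoc acc: 2*j > 2
Before acc := n + 9: 2*j > 2
Before assert arr[acc] + 8 = 5 → 2*acc - 9 > -3: (arr[acc] = -3 → 2*acc > 6) ∧ 2*j > 2
Answer: WP = (arr[acc] = -3 → 2*acc > 6) ∧ 2*j > 2


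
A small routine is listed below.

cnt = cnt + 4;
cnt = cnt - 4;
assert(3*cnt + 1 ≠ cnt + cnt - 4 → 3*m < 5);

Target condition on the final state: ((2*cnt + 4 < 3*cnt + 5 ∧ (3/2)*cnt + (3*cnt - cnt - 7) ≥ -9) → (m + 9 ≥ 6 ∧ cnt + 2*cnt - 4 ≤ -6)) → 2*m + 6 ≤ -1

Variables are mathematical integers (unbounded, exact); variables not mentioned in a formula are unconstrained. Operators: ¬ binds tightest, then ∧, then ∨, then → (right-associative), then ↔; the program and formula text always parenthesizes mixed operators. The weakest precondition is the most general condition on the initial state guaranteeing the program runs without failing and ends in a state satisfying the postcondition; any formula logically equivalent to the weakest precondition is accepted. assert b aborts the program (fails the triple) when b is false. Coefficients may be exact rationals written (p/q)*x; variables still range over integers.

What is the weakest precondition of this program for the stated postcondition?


Working backward. After the program, the postcondition ((2*cnt + 4 < 3*cnt + 5 ∧ (3/2)*cnt + (3*cnt - cnt - 7) ≥ -9) → (m + 9 ≥ 6 ∧ cnt + 2*cnt - 4 ≤ -6)) → 2*m + 6 ≤ -1 must hold; in canonical form it is ((cnt > -1 ∧ (7/2)*cnt ≥ -2) → (m ≥ -3 ∧ 3*cnt ≤ -2)) → 2*m ≤ -7.
Before assert 3*cnt + 1 ≠ cnt + cnt - 4 → 3*m < 5: (cnt ≠ -5 → 3*m < 5) ∧ (((cnt > -1 ∧ (7/2)*cnt ≥ -2) → (m ≥ -3 ∧ 3*cnt ≤ -2)) → 2*m ≤ -7)
Before cnt := cnt - 4: (cnt ≠ -1 → 3*m < 5) ∧ (((cnt > 3 ∧ (7/2)*cnt ≥ 12) → (m ≥ -3 ∧ 3*cnt ≤ 10)) → 2*m ≤ -7)
Before cnt := cnt + 4: (cnt ≠ -5 → 3*m < 5) ∧ (((cnt > -1 ∧ (7/2)*cnt ≥ -2) → (m ≥ -3 ∧ 3*cnt ≤ -2)) → 2*m ≤ -7)
Answer: WP = (cnt ≠ -5 → 3*m < 5) ∧ (((cnt > -1 ∧ (7/2)*cnt ≥ -2) → (m ≥ -3 ∧ 3*cnt ≤ -2)) → 2*m ≤ -7)


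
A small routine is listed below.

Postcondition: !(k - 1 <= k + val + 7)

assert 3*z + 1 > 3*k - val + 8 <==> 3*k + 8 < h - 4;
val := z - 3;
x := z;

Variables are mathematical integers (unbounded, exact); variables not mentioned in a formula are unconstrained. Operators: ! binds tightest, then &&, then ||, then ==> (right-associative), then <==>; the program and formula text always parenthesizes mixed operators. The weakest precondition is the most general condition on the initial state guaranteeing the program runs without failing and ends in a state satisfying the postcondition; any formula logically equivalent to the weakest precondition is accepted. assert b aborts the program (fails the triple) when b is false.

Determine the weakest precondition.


Working backward. After the program, the postcondition !(k - 1 <= k + val + 7) must hold; in canonical form it is !(val >= -8).
Before x := z: !(val >= -8)
Before val := z - 3: !(z >= -5)
Before assert 3*z + 1 > 3*k - val + 8 <==> 3*k + 8 < h - 4: (val + 3*z > 3*k + 7 <==> 3*k < h - 12) && (!(z >= -5))
Answer: WP = (val + 3*z > 3*k + 7 <==> 3*k < h - 12) && (!(z >= -5))


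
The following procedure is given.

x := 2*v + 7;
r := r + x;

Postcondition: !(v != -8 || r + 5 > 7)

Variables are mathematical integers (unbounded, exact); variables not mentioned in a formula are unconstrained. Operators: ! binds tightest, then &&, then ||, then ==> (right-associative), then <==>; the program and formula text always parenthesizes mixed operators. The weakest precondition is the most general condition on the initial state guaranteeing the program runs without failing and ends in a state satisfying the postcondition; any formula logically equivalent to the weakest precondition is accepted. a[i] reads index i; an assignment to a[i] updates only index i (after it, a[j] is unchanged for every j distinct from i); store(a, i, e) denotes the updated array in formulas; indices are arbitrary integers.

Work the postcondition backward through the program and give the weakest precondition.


Working backward. After the program, the postcondition !(v != -8 || r + 5 > 7) must hold; in canonical form it is !(v != -8 || r > 2).
Before r := r + x: !(v != -8 || r + x > 2)
Before x := 2*v + 7: !(v != -8 || r + 2*v > -5)
Answer: WP = !(v != -8 || r + 2*v > -5)


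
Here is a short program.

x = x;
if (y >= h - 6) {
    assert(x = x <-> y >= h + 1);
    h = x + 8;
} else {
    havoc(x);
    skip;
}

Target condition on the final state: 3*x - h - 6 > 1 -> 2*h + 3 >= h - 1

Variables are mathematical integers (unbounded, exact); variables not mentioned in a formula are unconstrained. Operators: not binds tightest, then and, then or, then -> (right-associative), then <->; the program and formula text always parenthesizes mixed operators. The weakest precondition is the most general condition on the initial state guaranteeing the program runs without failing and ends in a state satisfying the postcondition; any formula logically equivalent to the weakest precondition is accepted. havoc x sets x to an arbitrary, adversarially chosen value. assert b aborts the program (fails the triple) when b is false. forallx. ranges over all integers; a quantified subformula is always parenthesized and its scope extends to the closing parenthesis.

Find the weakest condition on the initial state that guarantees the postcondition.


Working backward. After the program, the postcondition 3*x - h - 6 > 1 -> 2*h + 3 >= h - 1 must hold; in canonical form it is 3*x > h + 7 -> h >= -4.
Then branch requires y >= h + 1 and (2*x > 15 -> x >= -12); else branch requires forall x_1. (3*x_1 > h + 7 -> h >= -4).
Before the if: (y >= h - 6 -> (y >= h + 1 and (2*x > 15 -> x >= -12))) and ((not (y >= h - 6)) -> (forall x_1. (3*x_1 > h + 7 -> h >= -4)))
Before x := x: (y >= h - 6 -> (y >= h + 1 and (2*x > 15 -> x >= -12))) and ((not (y >= h - 6)) -> (forall x_1. (3*x_1 > h + 7 -> h >= -4)))
Answer: WP = (y >= h - 6 -> (y >= h + 1 and (2*x > 15 -> x >= -12))) and ((not (y >= h - 6)) -> (forall x_1. (3*x_1 > h + 7 -> h >= -4)))


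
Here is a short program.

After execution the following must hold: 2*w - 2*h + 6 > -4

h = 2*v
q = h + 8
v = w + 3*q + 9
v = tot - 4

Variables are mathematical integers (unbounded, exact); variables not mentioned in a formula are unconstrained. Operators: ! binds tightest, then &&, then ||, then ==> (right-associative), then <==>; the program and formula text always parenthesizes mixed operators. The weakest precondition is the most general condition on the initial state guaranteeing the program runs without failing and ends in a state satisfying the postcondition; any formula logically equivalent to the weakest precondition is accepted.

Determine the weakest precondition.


Working backward. After the program, the postcondition 2*w - 2*h + 6 > -4 must hold; in canonical form it is 2*w > 2*h - 10.
Before v := tot - 4: 2*w > 2*h - 10
Before v := w + 3*q + 9: 2*w > 2*h - 10
Before q := h + 8: 2*w > 2*h - 10
Before h := 2*v: 2*w > 4*v - 10
Answer: WP = 2*w > 4*v - 10


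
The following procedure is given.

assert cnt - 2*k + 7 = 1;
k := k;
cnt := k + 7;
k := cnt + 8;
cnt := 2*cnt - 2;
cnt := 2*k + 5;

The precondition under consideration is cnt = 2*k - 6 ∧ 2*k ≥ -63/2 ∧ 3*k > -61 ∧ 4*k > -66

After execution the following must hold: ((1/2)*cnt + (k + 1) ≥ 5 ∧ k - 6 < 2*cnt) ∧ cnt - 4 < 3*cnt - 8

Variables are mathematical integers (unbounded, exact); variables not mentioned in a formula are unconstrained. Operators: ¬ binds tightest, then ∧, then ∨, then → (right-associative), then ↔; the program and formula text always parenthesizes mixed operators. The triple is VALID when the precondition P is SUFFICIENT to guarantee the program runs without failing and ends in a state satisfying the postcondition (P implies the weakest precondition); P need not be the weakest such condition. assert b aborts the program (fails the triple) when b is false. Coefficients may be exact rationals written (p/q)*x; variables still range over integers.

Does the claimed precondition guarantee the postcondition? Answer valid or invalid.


Working backward. After the program, the postcondition ((1/2)*cnt + (k + 1) ≥ 5 ∧ k - 6 < 2*cnt) ∧ cnt - 4 < 3*cnt - 8 must hold; in canonical form it is (1/2)*cnt + k ≥ 4 ∧ k < 2*cnt + 6 ∧ 2*cnt > 4.
Before cnt := 2*k + 5: 2*k ≥ 3/2 ∧ 3*k > -16 ∧ 4*k > -6
Before cnt := 2*cnt - 2: 2*k ≥ 3/2 ∧ 3*k > -16 ∧ 4*k > -6
Before k := cnt + 8: 2*cnt ≥ -29/2 ∧ 3*cnt > -40 ∧ 4*cnt > -38
Before cnt := k + 7: 2*k ≥ -57/2 ∧ 3*k > -61 ∧ 4*k > -66
Before k := k: 2*k ≥ -57/2 ∧ 3*k > -61 ∧ 4*k > -66
Before assert cnt - 2*k + 7 = 1: cnt = 2*k - 6 ∧ 2*k ≥ -57/2 ∧ 3*k > -61 ∧ 4*k > -66
The weakest precondition is cnt = 2*k - 6 ∧ 2*k ≥ -57/2 ∧ 3*k > -61 ∧ 4*k > -66.
Check whether cnt = 2*k - 6 ∧ 2*k ≥ -63/2 ∧ 3*k > -61 ∧ 4*k > -66 implies it.
Countermodel: at the initial state cnt = -36, k = -15, the precondition holds but the weakest precondition fails.
Answer: invalid


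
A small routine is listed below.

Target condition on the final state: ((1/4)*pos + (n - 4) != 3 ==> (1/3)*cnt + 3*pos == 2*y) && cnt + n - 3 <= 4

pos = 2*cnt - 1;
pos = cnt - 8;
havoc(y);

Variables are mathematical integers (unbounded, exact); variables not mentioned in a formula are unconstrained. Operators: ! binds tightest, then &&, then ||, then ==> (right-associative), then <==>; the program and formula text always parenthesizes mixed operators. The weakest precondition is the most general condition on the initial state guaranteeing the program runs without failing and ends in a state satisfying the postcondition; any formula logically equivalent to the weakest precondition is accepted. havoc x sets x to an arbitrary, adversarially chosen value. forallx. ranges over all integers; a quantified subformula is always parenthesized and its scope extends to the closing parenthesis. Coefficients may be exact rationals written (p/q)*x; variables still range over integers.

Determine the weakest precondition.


Working backward. After the program, the postcondition ((1/4)*pos + (n - 4) != 3 ==> (1/3)*cnt + 3*pos == 2*y) && cnt + n - 3 <= 4 must hold; in canonical form it is (n + (1/4)*pos != 7 ==> (1/3)*cnt + 3*pos == 2*y) && cnt + n <= 7.
Before havoc y: forall y_1. ((n + (1/4)*pos != 7 ==> (1/3)*cnt + 3*pos == 2*y_1) && cnt + n <= 7)
Before pos := cnt - 8: forall y_1. (((1/4)*cnt + n != 9 ==> (10/3)*cnt == 2*y_1 + 24) && cnt + n <= 7)
Before pos := 2*cnt - 1: forall y_1. (((1/4)*cnt + n != 9 ==> (10/3)*cnt == 2*y_1 + 24) && cnt + n <= 7)
Answer: WP = forall y_1. (((1/4)*cnt + n != 9 ==> (10/3)*cnt == 2*y_1 + 24) && cnt + n <= 7)


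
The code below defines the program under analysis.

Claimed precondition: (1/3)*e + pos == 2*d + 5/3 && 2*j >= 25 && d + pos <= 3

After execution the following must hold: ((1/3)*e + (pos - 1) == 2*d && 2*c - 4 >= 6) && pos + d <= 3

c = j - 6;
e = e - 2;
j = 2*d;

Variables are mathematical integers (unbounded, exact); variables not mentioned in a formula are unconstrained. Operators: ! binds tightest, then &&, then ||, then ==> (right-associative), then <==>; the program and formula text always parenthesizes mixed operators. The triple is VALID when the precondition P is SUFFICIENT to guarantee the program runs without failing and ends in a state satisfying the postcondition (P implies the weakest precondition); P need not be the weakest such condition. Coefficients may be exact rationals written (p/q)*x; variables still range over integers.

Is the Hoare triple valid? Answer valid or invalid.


Working backward. After the program, the postcondition ((1/3)*e + (pos - 1) == 2*d && 2*c - 4 >= 6) && pos + d <= 3 must hold; in canonical form it is (1/3)*e + pos == 2*d + 1 && 2*c >= 10 && d + pos <= 3.
Before j := 2*d: (1/3)*e + pos == 2*d + 1 && 2*c >= 10 && d + pos <= 3
Before e := e - 2: (1/3)*e + pos == 2*d + 5/3 && 2*c >= 10 && d + pos <= 3
Before c := j - 6: (1/3)*e + pos == 2*d + 5/3 && 2*j >= 22 && d + pos <= 3
The weakest precondition is (1/3)*e + pos == 2*d + 5/3 && 2*j >= 22 && d + pos <= 3.
Check whether (1/3)*e + pos == 2*d + 5/3 && 2*j >= 25 && d + pos <= 3 implies it.
Every state satisfying the precondition satisfies the weakest precondition: the implication holds.
Answer: valid


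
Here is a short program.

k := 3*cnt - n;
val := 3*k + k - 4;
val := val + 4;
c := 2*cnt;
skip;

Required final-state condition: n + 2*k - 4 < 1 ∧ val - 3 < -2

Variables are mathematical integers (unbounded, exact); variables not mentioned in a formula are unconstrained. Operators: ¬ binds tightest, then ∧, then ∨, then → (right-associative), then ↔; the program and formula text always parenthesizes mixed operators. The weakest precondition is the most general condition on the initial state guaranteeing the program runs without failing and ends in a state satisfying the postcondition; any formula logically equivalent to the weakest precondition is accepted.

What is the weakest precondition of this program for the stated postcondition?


Working backward. After the program, the postcondition n + 2*k - 4 < 1 ∧ val - 3 < -2 must hold; in canonical form it is 2*k + n < 5 ∧ val < 1.
Before skip: 2*k + n < 5 ∧ val < 1
Before c := 2*cnt: 2*k + n < 5 ∧ val < 1
Before val := val + 4: 2*k + n < 5 ∧ val < -3
Before val := 3*k + k - 4: 2*k + n < 5 ∧ 4*k < 1
Before k := 3*cnt - n: 6*cnt < n + 5 ∧ 12*cnt < 4*n + 1
Answer: WP = 6*cnt < n + 5 ∧ 12*cnt < 4*n + 1


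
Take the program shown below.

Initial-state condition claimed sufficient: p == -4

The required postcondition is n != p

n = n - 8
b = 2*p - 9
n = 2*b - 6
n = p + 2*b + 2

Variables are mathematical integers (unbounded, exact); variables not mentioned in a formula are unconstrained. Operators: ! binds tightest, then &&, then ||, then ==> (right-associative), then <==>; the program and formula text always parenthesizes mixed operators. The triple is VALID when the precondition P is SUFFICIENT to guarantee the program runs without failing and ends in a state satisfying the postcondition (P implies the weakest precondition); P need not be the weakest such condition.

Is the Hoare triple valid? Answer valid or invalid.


Working backward. After the program, n != p must hold.
Before n := p + 2*b + 2: 2*b != -2
Before n := 2*b - 6: 2*b != -2
Before b := 2*p - 9: 4*p != 16
Before n := n - 8: 4*p != 16
The weakest precondition is 4*p != 16.
Check whether p == -4 implies it.
Every state satisfying the precondition satisfies the weakest precondition: the implication holds.
Answer: valid


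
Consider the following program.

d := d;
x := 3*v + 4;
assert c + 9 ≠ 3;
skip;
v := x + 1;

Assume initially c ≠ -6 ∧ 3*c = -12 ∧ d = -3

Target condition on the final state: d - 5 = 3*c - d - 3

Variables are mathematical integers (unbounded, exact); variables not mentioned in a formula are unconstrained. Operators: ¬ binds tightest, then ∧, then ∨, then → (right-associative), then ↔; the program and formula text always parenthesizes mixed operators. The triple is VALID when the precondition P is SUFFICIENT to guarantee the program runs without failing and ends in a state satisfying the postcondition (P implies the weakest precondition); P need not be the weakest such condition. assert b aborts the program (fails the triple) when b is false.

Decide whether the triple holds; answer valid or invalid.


Working backward. After the program, the postcondition d - 5 = 3*c - d - 3 must hold; in canonical form it is 2*d = 3*c + 2.
Before v := x + 1: 2*d = 3*c + 2
Before skip: 2*d = 3*c + 2
Before assert c + 9 ≠ 3: c ≠ -6 ∧ 2*d = 3*c + 2
Before x := 3*v + 4: c ≠ -6 ∧ 2*d = 3*c + 2
Before d := d: c ≠ -6 ∧ 2*d = 3*c + 2
The weakest precondition is c ≠ -6 ∧ 2*d = 3*c + 2.
Check whether c ≠ -6 ∧ 3*c = -12 ∧ d = -3 implies it.
Countermodel: at the initial state c = -4, d = -3, the precondition holds but the weakest precondition fails.
Answer: invalid


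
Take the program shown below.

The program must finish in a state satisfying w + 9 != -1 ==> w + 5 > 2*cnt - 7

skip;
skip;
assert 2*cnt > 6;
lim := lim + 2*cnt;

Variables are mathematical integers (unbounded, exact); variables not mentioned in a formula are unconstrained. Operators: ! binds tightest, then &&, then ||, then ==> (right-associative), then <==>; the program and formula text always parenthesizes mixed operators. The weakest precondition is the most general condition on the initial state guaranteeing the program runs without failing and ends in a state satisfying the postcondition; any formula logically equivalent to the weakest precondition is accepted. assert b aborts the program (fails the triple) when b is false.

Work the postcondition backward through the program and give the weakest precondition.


Working backward. After the program, the postcondition w + 9 != -1 ==> w + 5 > 2*cnt - 7 must hold; in canonical form it is w != -10 ==> w > 2*cnt - 12.
Before lim := lim + 2*cnt: w != -10 ==> w > 2*cnt - 12
Before assert 2*cnt > 6: 2*cnt > 6 && (w != -10 ==> w > 2*cnt - 12)
Before skip: 2*cnt > 6 && (w != -10 ==> w > 2*cnt - 12)
Before skip: 2*cnt > 6 && (w != -10 ==> w > 2*cnt - 12)
Answer: WP = 2*cnt > 6 && (w != -10 ==> w > 2*cnt - 12)


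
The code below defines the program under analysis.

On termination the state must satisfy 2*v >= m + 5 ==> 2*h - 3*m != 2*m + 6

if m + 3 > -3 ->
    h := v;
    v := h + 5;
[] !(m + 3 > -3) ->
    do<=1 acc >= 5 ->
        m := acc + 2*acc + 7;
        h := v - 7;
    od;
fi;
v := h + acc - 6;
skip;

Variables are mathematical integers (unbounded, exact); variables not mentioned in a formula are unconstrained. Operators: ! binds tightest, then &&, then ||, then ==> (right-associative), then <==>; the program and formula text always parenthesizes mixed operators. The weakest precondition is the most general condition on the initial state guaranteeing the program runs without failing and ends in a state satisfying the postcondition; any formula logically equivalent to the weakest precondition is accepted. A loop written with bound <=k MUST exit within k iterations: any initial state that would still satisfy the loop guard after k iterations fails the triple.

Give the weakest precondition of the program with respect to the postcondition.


Working backward. After the program, the postcondition 2*v >= m + 5 ==> 2*h - 3*m != 2*m + 6 must hold; in canonical form it is 2*v >= m + 5 ==> 2*h != 5*m + 6.
Before skip: 2*v >= m + 5 ==> 2*h != 5*m + 6
Before v := h + acc - 6: 2*acc + 2*h >= m + 17 ==> 2*h != 5*m + 6
Then branch requires 2*acc + 2*v >= m + 17 ==> 2*v != 5*m + 6; else branch requires (acc >= 5 ==> ((!(acc >= 5)) && (2*v >= acc + 38 ==> 2*v != 15*acc + 55))) && ((!(acc >= 5)) ==> (2*acc + 2*h >= m + 17 ==> 2*h != 5*m + 6)).
Before the if: (m > -6 ==> (2*acc + 2*v >= m + 17 ==> 2*v != 5*m + 6)) && ((!(m > -6)) ==> ((acc >= 5 ==> ((!(acc >= 5)) && (2*v >= acc + 38 ==> 2*v != 15*acc + 55))) && ((!(acc >= 5)) ==> (2*acc + 2*h >= m + 17 ==> 2*h != 5*m + 6))))
Answer: WP = (m > -6 ==> (2*acc + 2*v >= m + 17 ==> 2*v != 5*m + 6)) && ((!(m > -6)) ==> ((acc >= 5 ==> ((!(acc >= 5)) && (2*v >= acc + 38 ==> 2*v != 15*acc + 55))) && ((!(acc >= 5)) ==> (2*acc + 2*h >= m + 17 ==> 2*h != 5*m + 6))))


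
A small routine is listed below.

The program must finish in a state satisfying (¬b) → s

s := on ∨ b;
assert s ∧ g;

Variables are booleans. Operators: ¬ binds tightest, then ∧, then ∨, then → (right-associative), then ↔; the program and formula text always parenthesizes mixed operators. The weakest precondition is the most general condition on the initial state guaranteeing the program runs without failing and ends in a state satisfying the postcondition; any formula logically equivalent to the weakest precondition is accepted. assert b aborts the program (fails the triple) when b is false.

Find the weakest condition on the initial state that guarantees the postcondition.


Working backward. After the program, (¬b) → s must hold.
Before assert s ∧ g: s ∧ g ∧ ((¬b) → s)
Before s := on ∨ b: (on ∨ b) ∧ g ∧ ((¬b) → (on ∨ b))
Answer: WP = (on ∨ b) ∧ g ∧ ((¬b) → (on ∨ b))


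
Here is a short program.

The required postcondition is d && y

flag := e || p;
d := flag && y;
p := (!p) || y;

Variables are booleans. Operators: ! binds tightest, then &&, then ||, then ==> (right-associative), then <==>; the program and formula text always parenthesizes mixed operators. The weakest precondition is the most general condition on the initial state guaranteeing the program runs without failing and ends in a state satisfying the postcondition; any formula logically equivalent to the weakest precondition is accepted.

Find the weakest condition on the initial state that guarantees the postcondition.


Working backward. After the program, d && y must hold.
Before p := (!p) || y: d && y
Before d := flag && y: flag && y
Before flag := e || p: (e || p) && y
Answer: WP = (e || p) && y


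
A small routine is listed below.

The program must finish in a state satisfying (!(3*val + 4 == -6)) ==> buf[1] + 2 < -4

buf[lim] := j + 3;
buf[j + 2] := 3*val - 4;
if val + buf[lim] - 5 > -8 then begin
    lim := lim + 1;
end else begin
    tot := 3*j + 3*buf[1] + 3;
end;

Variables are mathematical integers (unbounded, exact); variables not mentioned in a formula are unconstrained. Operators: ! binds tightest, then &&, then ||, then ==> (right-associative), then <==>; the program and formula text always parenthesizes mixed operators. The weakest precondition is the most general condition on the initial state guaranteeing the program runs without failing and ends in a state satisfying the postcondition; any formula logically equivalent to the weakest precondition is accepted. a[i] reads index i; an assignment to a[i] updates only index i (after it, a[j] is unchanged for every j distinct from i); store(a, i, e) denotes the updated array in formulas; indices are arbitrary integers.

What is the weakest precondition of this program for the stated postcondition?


Working backward. After the program, the postcondition (!(3*val + 4 == -6)) ==> buf[1] + 2 < -4 must hold; in canonical form it is (!(3*val == -10)) ==> buf[1] < -6.
Then branch requires (!(3*val == -10)) ==> buf[1] < -6; else branch requires (!(3*val == -10)) ==> buf[1] < -6.
Before the if: (buf[lim] + val > -3 ==> ((!(3*val == -10)) ==> buf[1] < -6)) && ((!(buf[lim] + val > -3)) ==> ((!(3*val == -10)) ==> buf[1] < -6))
Before buf[j + 2] := 3*val - 4: (store(buf, j + 2, 3*val - 4)[lim] + val > -3 ==> ((!(3*val == -10)) ==> store(buf, j + 2, 3*val - 4)[1] < -6)) && ((!(store(buf, j + 2, 3*val - 4)[lim] + val > -3)) ==> ((!(3*val == -10)) ==> store(buf, j + 2, 3*val - 4)[1] < -6))
Before buf[lim] := j + 3: (store(store(buf, lim, j + 3), j + 2, 3*val - 4)[lim] + val > -3 ==> ((!(3*val == -10)) ==> store(store(buf, lim, j + 3), j + 2, 3*val - 4)[1] < -6)) && ((!(store(store(buf, lim, j + 3), j + 2, 3*val - 4)[lim] + val > -3)) ==> ((!(3*val == -10)) ==> store(store(buf, lim, j + 3), j + 2, 3*val - 4)[1] < -6))
Answer: WP = (store(store(buf, lim, j + 3), j + 2, 3*val - 4)[lim] + val > -3 ==> ((!(3*val == -10)) ==> store(store(buf, lim, j + 3), j + 2, 3*val - 4)[1] < -6)) && ((!(store(store(buf, lim, j + 3), j + 2, 3*val - 4)[lim] + val > -3)) ==> ((!(3*val == -10)) ==> store(store(buf, lim, j + 3), j + 2, 3*val - 4)[1] < -6))


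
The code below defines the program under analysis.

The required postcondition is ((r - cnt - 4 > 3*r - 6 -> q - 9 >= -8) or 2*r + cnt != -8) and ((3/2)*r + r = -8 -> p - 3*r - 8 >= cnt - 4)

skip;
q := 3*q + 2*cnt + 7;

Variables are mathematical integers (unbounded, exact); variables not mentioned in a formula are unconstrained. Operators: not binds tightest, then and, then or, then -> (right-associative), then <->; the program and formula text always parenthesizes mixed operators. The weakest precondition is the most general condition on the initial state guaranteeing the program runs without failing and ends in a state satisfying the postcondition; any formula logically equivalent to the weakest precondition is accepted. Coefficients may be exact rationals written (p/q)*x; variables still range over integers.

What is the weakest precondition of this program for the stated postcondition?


Working backward. After the program, the postcondition ((r - cnt - 4 > 3*r - 6 -> q - 9 >= -8) or 2*r + cnt != -8) and ((3/2)*r + r = -8 -> p - 3*r - 8 >= cnt - 4) must hold; in canonical form it is ((cnt + 2*r < 2 -> q >= 1) or cnt + 2*r != -8) and ((5/2)*r = -8 -> p >= cnt + 3*r + 4).
Before q := 3*q + 2*cnt + 7: ((cnt + 2*r < 2 -> 2*cnt + 3*q >= -6) or cnt + 2*r != -8) and ((5/2)*r = -8 -> p >= cnt + 3*r + 4)
Before skip: ((cnt + 2*r < 2 -> 2*cnt + 3*q >= -6) or cnt + 2*r != -8) and ((5/2)*r = -8 -> p >= cnt + 3*r + 4)
Answer: WP = ((cnt + 2*r < 2 -> 2*cnt + 3*q >= -6) or cnt + 2*r != -8) and ((5/2)*r = -8 -> p >= cnt + 3*r + 4)


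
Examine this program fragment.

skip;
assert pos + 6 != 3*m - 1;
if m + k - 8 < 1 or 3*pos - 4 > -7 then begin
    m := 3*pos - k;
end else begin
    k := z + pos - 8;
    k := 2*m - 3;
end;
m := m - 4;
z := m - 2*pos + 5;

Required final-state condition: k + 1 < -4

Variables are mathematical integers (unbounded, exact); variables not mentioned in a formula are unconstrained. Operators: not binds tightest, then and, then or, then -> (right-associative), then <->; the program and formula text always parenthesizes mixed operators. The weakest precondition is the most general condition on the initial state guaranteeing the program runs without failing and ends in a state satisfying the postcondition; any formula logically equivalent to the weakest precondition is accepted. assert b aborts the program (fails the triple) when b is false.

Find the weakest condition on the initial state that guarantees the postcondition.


Working backward. After the program, the postcondition k + 1 < -4 must hold; in canonical form it is k < -5.
Before z := m - 2*pos + 5: k < -5
Before m := m - 4: k < -5
Then branch requires k < -5; else branch requires 2*m < -2.
Before the if: ((k + m < 9 or 3*pos > -3) -> k < -5) and ((not (k + m < 9 or 3*pos > -3)) -> 2*m < -2)
Before assert pos + 6 != 3*m - 1: pos != 3*m - 7 and ((k + m < 9 or 3*pos > -3) -> k < -5) and ((not (k + m < 9 or 3*pos > -3)) -> 2*m < -2)
Before skip: pos != 3*m - 7 and ((k + m < 9 or 3*pos > -3) -> k < -5) and ((not (k + m < 9 or 3*pos > -3)) -> 2*m < -2)
Answer: WP = pos != 3*m - 7 and ((k + m < 9 or 3*pos > -3) -> k < -5) and ((not (k + m < 9 or 3*pos > -3)) -> 2*m < -2)


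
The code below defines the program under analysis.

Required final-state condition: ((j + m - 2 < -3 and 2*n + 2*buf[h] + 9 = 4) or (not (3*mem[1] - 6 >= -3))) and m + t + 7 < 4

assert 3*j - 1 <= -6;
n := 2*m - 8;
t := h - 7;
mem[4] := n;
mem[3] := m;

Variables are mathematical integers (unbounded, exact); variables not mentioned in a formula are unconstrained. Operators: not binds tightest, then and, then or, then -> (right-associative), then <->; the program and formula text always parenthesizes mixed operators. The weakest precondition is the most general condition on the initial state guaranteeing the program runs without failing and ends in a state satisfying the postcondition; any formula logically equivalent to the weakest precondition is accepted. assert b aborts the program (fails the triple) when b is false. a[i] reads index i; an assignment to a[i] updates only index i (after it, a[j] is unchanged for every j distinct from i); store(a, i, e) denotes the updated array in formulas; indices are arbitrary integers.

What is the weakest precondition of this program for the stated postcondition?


Working backward. After the program, the postcondition ((j + m - 2 < -3 and 2*n + 2*buf[h] + 9 = 4) or (not (3*mem[1] - 6 >= -3))) and m + t + 7 < 4 must hold; in canonical form it is ((j + m < -1 and 2*buf[h] + 2*n = -5) or (not (3*mem[1] >= 3))) and m + t < -3.
Before mem[3] := m: ((j + m < -1 and 2*buf[h] + 2*n = -5) or (not (3*mem[1] >= 3))) and m + t < -3
Before mem[4] := n: ((j + m < -1 and 2*buf[h] + 2*n = -5) or (not (3*mem[1] >= 3))) and m + t < -3
Before t := h - 7: ((j + m < -1 and 2*buf[h] + 2*n = -5) or (not (3*mem[1] >= 3))) and h + m < 4
Before n := 2*m - 8: ((j + m < -1 and 2*buf[h] + 4*m = 11) or (not (3*mem[1] >= 3))) and h + m < 4
Before assert 3*j - 1 <= -6: 3*j <= -5 and ((j + m < -1 and 2*buf[h] + 4*m = 11) or (not (3*mem[1] >= 3))) and h + m < 4
Answer: WP = 3*j <= -5 and ((j + m < -1 and 2*buf[h] + 4*m = 11) or (not (3*mem[1] >= 3))) and h + m < 4


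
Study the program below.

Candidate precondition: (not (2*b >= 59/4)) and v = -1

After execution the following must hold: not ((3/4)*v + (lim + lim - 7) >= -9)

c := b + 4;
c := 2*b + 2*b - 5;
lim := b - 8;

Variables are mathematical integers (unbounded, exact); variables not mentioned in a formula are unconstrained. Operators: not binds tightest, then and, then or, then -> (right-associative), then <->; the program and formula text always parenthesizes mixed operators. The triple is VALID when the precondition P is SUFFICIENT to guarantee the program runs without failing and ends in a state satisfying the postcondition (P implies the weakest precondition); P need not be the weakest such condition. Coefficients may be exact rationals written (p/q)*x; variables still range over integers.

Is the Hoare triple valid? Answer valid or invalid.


Working backward. After the program, the postcondition not ((3/4)*v + (lim + lim - 7) >= -9) must hold; in canonical form it is not (2*lim + (3/4)*v >= -2).
Before lim := b - 8: not (2*b + (3/4)*v >= 14)
Before c := 2*b + 2*b - 5: not (2*b + (3/4)*v >= 14)
Before c := b + 4: not (2*b + (3/4)*v >= 14)
The weakest precondition is not (2*b + (3/4)*v >= 14).
Check whether (not (2*b >= 59/4)) and v = -1 implies it.
Every state satisfying the precondition satisfies the weakest precondition: the implication holds.
Answer: valid


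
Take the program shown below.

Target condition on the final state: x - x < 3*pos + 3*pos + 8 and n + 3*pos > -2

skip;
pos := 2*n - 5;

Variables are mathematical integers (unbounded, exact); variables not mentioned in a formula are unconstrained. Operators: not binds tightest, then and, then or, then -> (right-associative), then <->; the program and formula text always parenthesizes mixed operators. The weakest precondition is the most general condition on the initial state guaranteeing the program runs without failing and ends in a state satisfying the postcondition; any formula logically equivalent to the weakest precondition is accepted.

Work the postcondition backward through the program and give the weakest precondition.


Working backward. After the program, the postcondition x - x < 3*pos + 3*pos + 8 and n + 3*pos > -2 must hold; in canonical form it is 6*pos > -8 and n + 3*pos > -2.
Before pos := 2*n - 5: 12*n > 22 and 7*n > 13
Before skip: 12*n > 22 and 7*n > 13
Answer: WP = 12*n > 22 and 7*n > 13


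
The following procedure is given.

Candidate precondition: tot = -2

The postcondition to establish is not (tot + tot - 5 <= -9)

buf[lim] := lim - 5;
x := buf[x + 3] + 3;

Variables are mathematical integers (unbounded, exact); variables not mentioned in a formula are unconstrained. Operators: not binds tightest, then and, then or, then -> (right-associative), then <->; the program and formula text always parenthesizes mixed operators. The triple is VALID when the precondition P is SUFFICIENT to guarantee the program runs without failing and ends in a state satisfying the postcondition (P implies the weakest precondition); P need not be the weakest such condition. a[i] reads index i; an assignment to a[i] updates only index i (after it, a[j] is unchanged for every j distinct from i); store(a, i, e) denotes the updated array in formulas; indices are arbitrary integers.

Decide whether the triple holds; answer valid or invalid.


Working backward. After the program, the postcondition not (tot + tot - 5 <= -9) must hold; in canonical form it is not (2*tot <= -4).
Before x := buf[x + 3] + 3: not (2*tot <= -4)
Before buf[lim] := lim - 5: not (2*tot <= -4)
The weakest precondition is not (2*tot <= -4).
Check whether tot = -2 implies it.
Countermodel: at the initial state tot = -2, the precondition holds but the weakest precondition fails.
Answer: invalid
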